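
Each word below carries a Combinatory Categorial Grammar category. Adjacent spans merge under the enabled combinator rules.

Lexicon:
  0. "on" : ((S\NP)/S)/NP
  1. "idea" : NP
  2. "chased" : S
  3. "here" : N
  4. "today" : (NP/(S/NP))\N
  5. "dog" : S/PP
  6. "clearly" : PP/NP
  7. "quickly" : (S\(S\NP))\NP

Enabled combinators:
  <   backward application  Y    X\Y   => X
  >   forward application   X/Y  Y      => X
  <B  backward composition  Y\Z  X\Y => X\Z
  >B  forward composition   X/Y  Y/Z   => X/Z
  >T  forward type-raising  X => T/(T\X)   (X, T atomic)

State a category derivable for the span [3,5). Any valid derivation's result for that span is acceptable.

[0,8] S   <
  [0,3] S\NP   >
    [0,2] (S\NP)/S   >
      [0,1] "on" : ((S\NP)/S)/NP
      [1,2] "idea" : NP
    [2,3] "chased" : S
  [3,8] S\(S\NP)   <
    [3,7] NP   >
      [3,5] NP/(S/NP)   <
        [3,4] "here" : N
        [4,5] "today" : (NP/(S/NP))\N
      [5,7] S/NP   >B
        [5,6] "dog" : S/PP
        [6,7] "clearly" : PP/NP
    [7,8] "quickly" : (S\(S\NP))\NP

NP/(S/NP)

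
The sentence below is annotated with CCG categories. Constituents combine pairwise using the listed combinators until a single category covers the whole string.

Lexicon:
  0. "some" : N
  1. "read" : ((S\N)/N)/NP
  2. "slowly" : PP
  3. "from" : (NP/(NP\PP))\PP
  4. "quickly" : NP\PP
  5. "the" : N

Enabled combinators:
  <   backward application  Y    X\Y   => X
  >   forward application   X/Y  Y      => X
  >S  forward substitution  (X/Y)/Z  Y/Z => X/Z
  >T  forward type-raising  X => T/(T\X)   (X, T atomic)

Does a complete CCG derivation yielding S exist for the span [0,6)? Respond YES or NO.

YES

[0,6] S   >
  [0,1] S/(S\N)   >T
    [0,1] "some" : N
  [1,6] S\N   >
    [1,5] (S\N)/N   >
      [1,2] "read" : ((S\N)/N)/NP
      [2,5] NP   >
        [2,4] NP/(NP\PP)   <
          [2,3] "slowly" : PP
          [3,4] "from" : (NP/(NP\PP))\PP
        [4,5] "quickly" : NP\PP
    [5,6] "the" : N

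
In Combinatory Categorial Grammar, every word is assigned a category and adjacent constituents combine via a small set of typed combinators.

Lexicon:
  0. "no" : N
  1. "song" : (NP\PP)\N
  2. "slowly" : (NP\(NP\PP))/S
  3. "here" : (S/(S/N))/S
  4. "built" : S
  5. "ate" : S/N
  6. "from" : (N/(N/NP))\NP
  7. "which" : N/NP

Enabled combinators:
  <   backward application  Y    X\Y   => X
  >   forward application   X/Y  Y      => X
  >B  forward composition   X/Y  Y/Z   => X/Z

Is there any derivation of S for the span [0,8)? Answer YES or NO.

NO

N (NP\PP)\N (NP\(NP\PP))/S (S/(S/N))/S S S/N (N/(N/NP))\NP N/NP
CKY chart[0,8] = {N}; S ∉ chart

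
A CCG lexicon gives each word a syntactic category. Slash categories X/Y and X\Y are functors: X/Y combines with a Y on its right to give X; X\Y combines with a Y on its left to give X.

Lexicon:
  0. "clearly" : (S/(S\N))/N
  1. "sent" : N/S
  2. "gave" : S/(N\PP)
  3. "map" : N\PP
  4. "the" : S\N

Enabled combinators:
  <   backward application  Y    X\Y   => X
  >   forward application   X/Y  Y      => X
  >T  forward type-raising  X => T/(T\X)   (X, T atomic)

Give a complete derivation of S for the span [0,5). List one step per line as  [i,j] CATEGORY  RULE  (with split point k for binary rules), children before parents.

[0,5] S   >
  [0,4] S/(S\N)   >
    [0,1] "clearly" : (S/(S\N))/N
    [1,4] N   >
      [1,2] "sent" : N/S
      [2,4] S   >
        [2,3] "gave" : S/(N\PP)
        [3,4] "map" : N\PP
  [4,5] "the" : S\N

[0,1] (S/(S\N))/N  lex  "clearly"
[1,2] N/S  lex  "sent"
[2,3] S/(N\PP)  lex  "gave"
[3,4] N\PP  lex  "map"
[2,4] S  >  k=3
[1,4] N  >  k=2
[0,4] S/(S\N)  >  k=1
[4,5] S\N  lex  "the"
[0,5] S  >  k=4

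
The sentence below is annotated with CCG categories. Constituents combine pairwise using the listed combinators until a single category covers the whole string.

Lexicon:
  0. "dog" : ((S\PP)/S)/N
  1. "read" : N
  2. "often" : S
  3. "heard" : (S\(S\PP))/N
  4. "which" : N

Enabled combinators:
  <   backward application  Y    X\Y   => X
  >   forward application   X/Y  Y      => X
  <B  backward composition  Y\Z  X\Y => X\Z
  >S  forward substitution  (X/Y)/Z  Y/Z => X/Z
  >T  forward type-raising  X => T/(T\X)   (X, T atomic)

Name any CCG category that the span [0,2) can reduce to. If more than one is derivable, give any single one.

[0,5] S   <
  [0,3] S\PP   >
    [0,2] (S\PP)/S   >
      [0,1] "dog" : ((S\PP)/S)/N
      [1,2] "read" : N
    [2,3] "often" : S
  [3,5] S\(S\PP)   >
    [3,4] "heard" : (S\(S\PP))/N
    [4,5] "which" : N

(S\PP)/S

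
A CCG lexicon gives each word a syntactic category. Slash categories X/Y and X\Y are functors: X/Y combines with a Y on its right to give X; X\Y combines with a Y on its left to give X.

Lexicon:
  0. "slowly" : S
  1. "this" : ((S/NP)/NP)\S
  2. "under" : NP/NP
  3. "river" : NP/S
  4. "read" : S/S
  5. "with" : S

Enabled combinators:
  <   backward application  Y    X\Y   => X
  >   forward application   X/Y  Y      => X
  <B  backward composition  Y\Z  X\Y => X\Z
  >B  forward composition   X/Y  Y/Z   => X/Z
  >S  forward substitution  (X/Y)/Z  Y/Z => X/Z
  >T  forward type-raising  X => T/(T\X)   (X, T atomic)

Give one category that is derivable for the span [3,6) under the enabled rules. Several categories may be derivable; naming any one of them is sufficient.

NP

[0,6] S   >
  [0,3] S/NP   >S
    [0,2] (S/NP)/NP   <
      [0,1] "slowly" : S
      [1,2] "this" : ((S/NP)/NP)\S
    [2,3] "under" : NP/NP
  [3,6] NP   >
    [3,5] NP/S   >B
      [3,4] "river" : NP/S
      [4,5] "read" : S/S
    [5,6] "with" : S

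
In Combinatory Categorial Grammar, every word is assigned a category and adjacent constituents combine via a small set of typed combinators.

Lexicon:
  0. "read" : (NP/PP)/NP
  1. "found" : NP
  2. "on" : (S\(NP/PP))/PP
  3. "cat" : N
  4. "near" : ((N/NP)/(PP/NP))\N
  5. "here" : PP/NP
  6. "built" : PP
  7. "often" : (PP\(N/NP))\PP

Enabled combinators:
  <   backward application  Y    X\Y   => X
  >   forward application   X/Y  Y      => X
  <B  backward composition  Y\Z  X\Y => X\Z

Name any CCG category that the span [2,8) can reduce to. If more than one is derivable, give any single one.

S\(NP/PP)

[0,8] S   <
  [0,2] NP/PP   >
    [0,1] "read" : (NP/PP)/NP
    [1,2] "found" : NP
  [2,8] S\(NP/PP)   >
    [2,3] "on" : (S\(NP/PP))/PP
    [3,8] PP   <
      [3,6] N/NP   >
        [3,5] (N/NP)/(PP/NP)   <
          [3,4] "cat" : N
          [4,5] "near" : ((N/NP)/(PP/NP))\N
        [5,6] "here" : PP/NP
      [6,8] PP\(N/NP)   <
        [6,7] "built" : PP
        [7,8] "often" : (PP\(N/NP))\PP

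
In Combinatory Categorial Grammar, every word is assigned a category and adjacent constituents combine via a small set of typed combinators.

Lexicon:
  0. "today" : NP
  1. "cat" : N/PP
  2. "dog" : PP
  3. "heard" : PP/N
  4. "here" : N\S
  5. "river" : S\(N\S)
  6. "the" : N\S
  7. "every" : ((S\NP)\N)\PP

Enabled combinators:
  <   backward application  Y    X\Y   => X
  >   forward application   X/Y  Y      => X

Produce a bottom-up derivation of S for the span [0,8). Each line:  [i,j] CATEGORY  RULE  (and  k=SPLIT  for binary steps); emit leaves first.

[0,1] NP  lex  "today"
[1,2] N/PP  lex  "cat"
[2,3] PP  lex  "dog"
[1,3] N  >  k=2
[3,4] PP/N  lex  "heard"
[4,5] N\S  lex  "here"
[5,6] S\(N\S)  lex  "river"
[4,6] S  <  k=5
[6,7] N\S  lex  "the"
[4,7] N  <  k=6
[3,7] PP  >  k=4
[7,8] ((S\NP)\N)\PP  lex  "every"
[3,8] (S\NP)\N  <  k=7
[1,8] S\NP  <  k=3
[0,8] S  <  k=1

[0,8] S   <
  [0,1] "today" : NP
  [1,8] S\NP   <
    [1,3] N   >
      [1,2] "cat" : N/PP
      [2,3] "dog" : PP
    [3,8] (S\NP)\N   <
      [3,7] PP   >
        [3,4] "heard" : PP/N
        [4,7] N   <
          [4,6] S   <
            [4,5] "here" : N\S
            [5,6] "river" : S\(N\S)
          [6,7] "the" : N\S
      [7,8] "every" : ((S\NP)\N)\PP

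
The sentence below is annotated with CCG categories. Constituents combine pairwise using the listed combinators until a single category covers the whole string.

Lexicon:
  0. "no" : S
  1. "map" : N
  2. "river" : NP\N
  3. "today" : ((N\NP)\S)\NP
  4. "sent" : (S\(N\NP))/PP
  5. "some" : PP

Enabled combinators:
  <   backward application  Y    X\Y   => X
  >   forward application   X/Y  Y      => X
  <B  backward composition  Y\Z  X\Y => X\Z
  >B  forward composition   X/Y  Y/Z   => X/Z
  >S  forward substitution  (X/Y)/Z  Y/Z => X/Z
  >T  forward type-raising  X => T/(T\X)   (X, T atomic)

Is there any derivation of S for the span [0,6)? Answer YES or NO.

[0,6] S   <
  [0,4] N\NP   <
    [0,1] "no" : S
    [1,4] (N\NP)\S   <
      [1,3] NP   >
        [1,2] NP/(NP\N)   >T
          [1,2] "map" : N
        [2,3] "river" : NP\N
      [3,4] "today" : ((N\NP)\S)\NP
  [4,6] S\(N\NP)   >
    [4,5] "sent" : (S\(N\NP))/PP
    [5,6] "some" : PP

YES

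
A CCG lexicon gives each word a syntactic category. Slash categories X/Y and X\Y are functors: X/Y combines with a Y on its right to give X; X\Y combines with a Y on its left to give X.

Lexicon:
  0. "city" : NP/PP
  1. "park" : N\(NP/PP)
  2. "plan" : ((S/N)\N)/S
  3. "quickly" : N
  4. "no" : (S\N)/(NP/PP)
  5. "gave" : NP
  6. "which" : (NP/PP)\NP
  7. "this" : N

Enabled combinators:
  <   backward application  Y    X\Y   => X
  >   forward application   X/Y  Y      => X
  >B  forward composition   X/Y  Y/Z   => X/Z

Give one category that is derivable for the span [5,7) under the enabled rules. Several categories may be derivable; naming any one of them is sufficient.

NP/PP

[0,8] S   >
  [0,7] S/N   <
    [0,2] N   <
      [0,1] "city" : NP/PP
      [1,2] "park" : N\(NP/PP)
    [2,7] (S/N)\N   >
      [2,3] "plan" : ((S/N)\N)/S
      [3,7] S   <
        [3,4] "quickly" : N
        [4,7] S\N   >
          [4,5] "no" : (S\N)/(NP/PP)
          [5,7] NP/PP   <
            [5,6] "gave" : NP
            [6,7] "which" : (NP/PP)\NP
  [7,8] "this" : N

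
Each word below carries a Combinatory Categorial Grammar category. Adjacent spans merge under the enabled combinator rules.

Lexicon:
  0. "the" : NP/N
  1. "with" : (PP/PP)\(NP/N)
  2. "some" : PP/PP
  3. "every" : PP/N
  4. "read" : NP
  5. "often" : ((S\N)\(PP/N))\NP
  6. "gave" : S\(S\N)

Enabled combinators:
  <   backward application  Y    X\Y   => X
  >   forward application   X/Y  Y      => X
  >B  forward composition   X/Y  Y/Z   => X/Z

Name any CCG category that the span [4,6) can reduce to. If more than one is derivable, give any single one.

[0,7] S   <
  [0,6] S\N   <
    [0,4] PP/N   >B
      [0,2] PP/PP   <
        [0,1] "the" : NP/N
        [1,2] "with" : (PP/PP)\(NP/N)
      [2,4] PP/N   >B
        [2,3] "some" : PP/PP
        [3,4] "every" : PP/N
    [4,6] (S\N)\(PP/N)   <
      [4,5] "read" : NP
      [5,6] "often" : ((S\N)\(PP/N))\NP
  [6,7] "gave" : S\(S\N)

(S\N)\(PP/N)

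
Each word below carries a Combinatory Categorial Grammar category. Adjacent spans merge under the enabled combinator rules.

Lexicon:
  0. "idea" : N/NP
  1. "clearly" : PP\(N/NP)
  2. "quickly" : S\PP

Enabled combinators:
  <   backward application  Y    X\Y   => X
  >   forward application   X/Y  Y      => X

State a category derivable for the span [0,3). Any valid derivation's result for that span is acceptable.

[0,3] S   <
  [0,2] PP   <
    [0,1] "idea" : N/NP
    [1,2] "clearly" : PP\(N/NP)
  [2,3] "quickly" : S\PP

S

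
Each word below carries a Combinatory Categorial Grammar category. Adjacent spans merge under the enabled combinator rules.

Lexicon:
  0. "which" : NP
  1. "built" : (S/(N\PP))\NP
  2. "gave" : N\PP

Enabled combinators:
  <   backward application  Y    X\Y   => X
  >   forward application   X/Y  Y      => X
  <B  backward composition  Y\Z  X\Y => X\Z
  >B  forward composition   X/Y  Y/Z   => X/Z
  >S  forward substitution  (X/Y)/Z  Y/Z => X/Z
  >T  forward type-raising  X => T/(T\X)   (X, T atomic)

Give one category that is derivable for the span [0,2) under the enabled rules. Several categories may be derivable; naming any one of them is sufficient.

[0,3] S   >
  [0,2] S/(N\PP)   <
    [0,1] "which" : NP
    [1,2] "built" : (S/(N\PP))\NP
  [2,3] "gave" : N\PP

S/(N\PP)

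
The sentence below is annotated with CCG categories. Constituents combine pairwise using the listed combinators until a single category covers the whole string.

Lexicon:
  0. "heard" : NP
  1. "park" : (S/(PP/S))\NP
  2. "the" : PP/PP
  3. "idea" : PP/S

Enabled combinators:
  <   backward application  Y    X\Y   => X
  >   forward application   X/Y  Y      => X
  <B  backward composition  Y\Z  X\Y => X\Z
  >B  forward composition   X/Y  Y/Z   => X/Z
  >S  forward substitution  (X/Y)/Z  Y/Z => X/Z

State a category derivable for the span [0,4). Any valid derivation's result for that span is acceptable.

[0,4] S   >
  [0,2] S/(PP/S)   <
    [0,1] "heard" : NP
    [1,2] "park" : (S/(PP/S))\NP
  [2,4] PP/S   >B
    [2,3] "the" : PP/PP
    [3,4] "idea" : PP/S

S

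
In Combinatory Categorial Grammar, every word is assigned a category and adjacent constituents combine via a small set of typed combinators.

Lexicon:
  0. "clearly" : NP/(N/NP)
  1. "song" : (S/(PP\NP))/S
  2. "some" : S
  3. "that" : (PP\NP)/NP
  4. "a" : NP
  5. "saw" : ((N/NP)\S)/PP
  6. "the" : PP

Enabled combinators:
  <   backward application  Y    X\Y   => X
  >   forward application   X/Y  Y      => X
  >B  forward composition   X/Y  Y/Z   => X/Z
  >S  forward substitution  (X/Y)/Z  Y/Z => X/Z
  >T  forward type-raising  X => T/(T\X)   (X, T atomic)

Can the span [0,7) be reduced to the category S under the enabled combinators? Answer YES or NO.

NP/(N/NP) (S/(PP\NP))/S S (PP\NP)/NP NP ((N/NP)\S)/PP PP
CKY chart[0,7] = {N/(N\NP), NP, NP/(NP\NP), PP/(PP\NP), S/(S\NP)}; S ∉ chart

NO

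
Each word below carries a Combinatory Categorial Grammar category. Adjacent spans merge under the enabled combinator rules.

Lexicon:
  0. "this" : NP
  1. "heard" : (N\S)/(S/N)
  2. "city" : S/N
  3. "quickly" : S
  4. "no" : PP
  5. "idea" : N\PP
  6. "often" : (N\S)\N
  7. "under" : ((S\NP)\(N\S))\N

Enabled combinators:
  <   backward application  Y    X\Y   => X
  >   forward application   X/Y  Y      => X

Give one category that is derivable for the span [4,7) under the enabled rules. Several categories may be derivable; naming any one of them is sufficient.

N\S

[0,8] S   <
  [0,1] "this" : NP
  [1,8] S\NP   <
    [1,3] N\S   >
      [1,2] "heard" : (N\S)/(S/N)
      [2,3] "city" : S/N
    [3,8] (S\NP)\(N\S)   <
      [3,7] N   <
        [3,4] "quickly" : S
        [4,7] N\S   <
          [4,6] N   <
            [4,5] "no" : PP
            [5,6] "idea" : N\PP
          [6,7] "often" : (N\S)\N
      [7,8] "under" : ((S\NP)\(N\S))\N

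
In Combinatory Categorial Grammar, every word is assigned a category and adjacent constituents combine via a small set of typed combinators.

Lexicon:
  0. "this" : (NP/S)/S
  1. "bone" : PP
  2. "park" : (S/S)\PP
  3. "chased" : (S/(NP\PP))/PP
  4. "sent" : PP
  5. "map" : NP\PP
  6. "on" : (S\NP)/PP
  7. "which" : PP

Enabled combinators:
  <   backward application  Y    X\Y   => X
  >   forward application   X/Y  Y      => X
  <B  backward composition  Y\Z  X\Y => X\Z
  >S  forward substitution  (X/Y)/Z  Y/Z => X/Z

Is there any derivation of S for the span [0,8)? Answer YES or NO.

YES

[0,8] S   <
  [0,6] NP   >
    [0,3] NP/S   >S
      [0,1] "this" : (NP/S)/S
      [1,3] S/S   <
        [1,2] "bone" : PP
        [2,3] "park" : (S/S)\PP
    [3,6] S   >
      [3,5] S/(NP\PP)   >
        [3,4] "chased" : (S/(NP\PP))/PP
        [4,5] "sent" : PP
      [5,6] "map" : NP\PP
  [6,8] S\NP   >
    [6,7] "on" : (S\NP)/PP
    [7,8] "which" : PP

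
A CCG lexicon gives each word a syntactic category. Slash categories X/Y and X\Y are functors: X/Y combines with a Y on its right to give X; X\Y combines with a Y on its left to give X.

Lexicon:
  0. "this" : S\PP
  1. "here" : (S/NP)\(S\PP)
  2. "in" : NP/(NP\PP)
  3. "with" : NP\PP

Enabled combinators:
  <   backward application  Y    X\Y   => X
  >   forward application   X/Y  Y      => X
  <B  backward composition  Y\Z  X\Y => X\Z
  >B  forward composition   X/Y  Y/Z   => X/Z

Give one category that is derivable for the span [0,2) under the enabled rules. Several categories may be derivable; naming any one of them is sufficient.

S/NP

[0,4] S   >
  [0,2] S/NP   <
    [0,1] "this" : S\PP
    [1,2] "here" : (S/NP)\(S\PP)
  [2,4] NP   >
    [2,3] "in" : NP/(NP\PP)
    [3,4] "with" : NP\PP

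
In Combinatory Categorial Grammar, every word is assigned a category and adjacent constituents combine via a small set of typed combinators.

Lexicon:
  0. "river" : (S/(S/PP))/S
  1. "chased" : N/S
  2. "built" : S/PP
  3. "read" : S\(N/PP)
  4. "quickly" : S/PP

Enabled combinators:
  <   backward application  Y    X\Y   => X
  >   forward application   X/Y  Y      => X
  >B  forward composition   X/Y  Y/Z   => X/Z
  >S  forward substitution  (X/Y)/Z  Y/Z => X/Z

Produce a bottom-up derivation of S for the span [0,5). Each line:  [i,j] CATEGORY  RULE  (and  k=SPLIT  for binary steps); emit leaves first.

[0,1] (S/(S/PP))/S  lex  "river"
[1,2] N/S  lex  "chased"
[2,3] S/PP  lex  "built"
[1,3] N/PP  >B  k=2
[3,4] S\(N/PP)  lex  "read"
[1,4] S  <  k=3
[0,4] S/(S/PP)  >  k=1
[4,5] S/PP  lex  "quickly"
[0,5] S  >  k=4

[0,5] S   >
  [0,4] S/(S/PP)   >
    [0,1] "river" : (S/(S/PP))/S
    [1,4] S   <
      [1,3] N/PP   >B
        [1,2] "chased" : N/S
        [2,3] "built" : S/PP
      [3,4] "read" : S\(N/PP)
  [4,5] "quickly" : S/PP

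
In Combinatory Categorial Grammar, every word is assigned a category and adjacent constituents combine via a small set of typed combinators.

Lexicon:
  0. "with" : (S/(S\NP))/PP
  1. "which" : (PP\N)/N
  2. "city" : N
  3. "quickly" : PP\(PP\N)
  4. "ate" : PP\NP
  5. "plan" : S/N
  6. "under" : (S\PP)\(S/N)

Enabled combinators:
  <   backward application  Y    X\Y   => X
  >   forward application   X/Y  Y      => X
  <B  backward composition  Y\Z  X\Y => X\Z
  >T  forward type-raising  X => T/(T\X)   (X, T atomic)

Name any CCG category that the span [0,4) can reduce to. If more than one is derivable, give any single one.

S/(S\NP)

[0,7] S   >
  [0,4] S/(S\NP)   >
    [0,1] "with" : (S/(S\NP))/PP
    [1,4] PP   <
      [1,3] PP\N   >
        [1,2] "which" : (PP\N)/N
        [2,3] "city" : N
      [3,4] "quickly" : PP\(PP\N)
  [4,7] S\NP   <B
    [4,5] "ate" : PP\NP
    [5,7] S\PP   <
      [5,6] "plan" : S/N
      [6,7] "under" : (S\PP)\(S/N)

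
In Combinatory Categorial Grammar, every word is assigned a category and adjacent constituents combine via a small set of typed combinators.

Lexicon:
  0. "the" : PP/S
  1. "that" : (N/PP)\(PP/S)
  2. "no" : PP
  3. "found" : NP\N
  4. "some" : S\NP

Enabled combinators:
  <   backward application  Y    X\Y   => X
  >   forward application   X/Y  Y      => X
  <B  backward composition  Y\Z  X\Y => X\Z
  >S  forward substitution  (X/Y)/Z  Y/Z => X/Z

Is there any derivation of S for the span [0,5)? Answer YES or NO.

YES

[0,5] S   <
  [0,3] N   >
    [0,2] N/PP   <
      [0,1] "the" : PP/S
      [1,2] "that" : (N/PP)\(PP/S)
    [2,3] "no" : PP
  [3,5] S\N   <B
    [3,4] "found" : NP\N
    [4,5] "some" : S\NP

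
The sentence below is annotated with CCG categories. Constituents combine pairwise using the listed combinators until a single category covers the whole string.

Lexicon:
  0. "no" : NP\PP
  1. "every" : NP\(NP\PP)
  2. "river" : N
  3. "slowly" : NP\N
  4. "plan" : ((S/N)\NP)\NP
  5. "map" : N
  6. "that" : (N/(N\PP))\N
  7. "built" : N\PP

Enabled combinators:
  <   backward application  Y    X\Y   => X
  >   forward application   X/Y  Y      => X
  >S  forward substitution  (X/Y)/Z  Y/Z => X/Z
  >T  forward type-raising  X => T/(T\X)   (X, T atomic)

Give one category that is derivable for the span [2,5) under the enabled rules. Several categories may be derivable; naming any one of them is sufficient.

[0,8] S   >
  [0,5] S/N   <
    [0,2] NP   <
      [0,1] "no" : NP\PP
      [1,2] "every" : NP\(NP\PP)
    [2,5] (S/N)\NP   <
      [2,4] NP   <
        [2,3] "river" : N
        [3,4] "slowly" : NP\N
      [4,5] "plan" : ((S/N)\NP)\NP
  [5,8] N   >
    [5,7] N/(N\PP)   <
      [5,6] "map" : N
      [6,7] "that" : (N/(N\PP))\N
    [7,8] "built" : N\PP

(S/N)\NP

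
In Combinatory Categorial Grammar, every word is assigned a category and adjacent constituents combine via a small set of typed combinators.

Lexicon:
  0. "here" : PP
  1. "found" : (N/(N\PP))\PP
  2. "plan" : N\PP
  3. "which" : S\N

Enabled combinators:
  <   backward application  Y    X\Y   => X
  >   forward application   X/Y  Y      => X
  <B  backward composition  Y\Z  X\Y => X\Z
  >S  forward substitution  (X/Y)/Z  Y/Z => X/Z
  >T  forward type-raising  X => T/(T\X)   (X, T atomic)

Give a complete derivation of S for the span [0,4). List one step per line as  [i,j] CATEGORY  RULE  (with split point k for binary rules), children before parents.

[0,1] PP  lex  "here"
[1,2] (N/(N\PP))\PP  lex  "found"
[0,2] N/(N\PP)  <  k=1
[2,3] N\PP  lex  "plan"
[0,3] N  >  k=2
[3,4] S\N  lex  "which"
[0,4] S  <  k=3

[0,4] S   <
  [0,3] N   >
    [0,2] N/(N\PP)   <
      [0,1] "here" : PP
      [1,2] "found" : (N/(N\PP))\PP
    [2,3] "plan" : N\PP
  [3,4] "which" : S\N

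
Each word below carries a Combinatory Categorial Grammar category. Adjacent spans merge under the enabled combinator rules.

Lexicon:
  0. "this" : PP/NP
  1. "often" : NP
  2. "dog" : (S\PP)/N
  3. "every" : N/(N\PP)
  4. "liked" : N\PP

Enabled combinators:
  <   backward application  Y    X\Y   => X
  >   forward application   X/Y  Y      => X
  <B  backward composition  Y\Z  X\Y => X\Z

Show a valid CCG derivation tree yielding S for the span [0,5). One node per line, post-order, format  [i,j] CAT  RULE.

[0,1] PP/NP  lex  "this"
[1,2] NP  lex  "often"
[0,2] PP  >  k=1
[2,3] (S\PP)/N  lex  "dog"
[3,4] N/(N\PP)  lex  "every"
[4,5] N\PP  lex  "liked"
[3,5] N  >  k=4
[2,5] S\PP  >  k=3
[0,5] S  <  k=2

[0,5] S   <
  [0,2] PP   >
    [0,1] "this" : PP/NP
    [1,2] "often" : NP
  [2,5] S\PP   >
    [2,3] "dog" : (S\PP)/N
    [3,5] N   >
      [3,4] "every" : N/(N\PP)
      [4,5] "liked" : N\PP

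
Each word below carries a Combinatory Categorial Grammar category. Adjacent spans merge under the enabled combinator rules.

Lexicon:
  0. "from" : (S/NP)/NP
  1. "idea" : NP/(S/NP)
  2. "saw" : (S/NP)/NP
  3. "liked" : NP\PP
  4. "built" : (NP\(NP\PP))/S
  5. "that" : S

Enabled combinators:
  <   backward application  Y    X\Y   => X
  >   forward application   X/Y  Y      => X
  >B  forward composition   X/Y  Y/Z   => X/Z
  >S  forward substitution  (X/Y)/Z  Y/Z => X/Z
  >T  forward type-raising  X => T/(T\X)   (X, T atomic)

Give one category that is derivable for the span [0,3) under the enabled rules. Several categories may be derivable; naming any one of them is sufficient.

S/NP

[0,6] S   >
  [0,3] S/NP   >S
    [0,1] "from" : (S/NP)/NP
    [1,3] NP/NP   >B
      [1,2] "idea" : NP/(S/NP)
      [2,3] "saw" : (S/NP)/NP
  [3,6] NP   <
    [3,4] "liked" : NP\PP
    [4,6] NP\(NP\PP)   >
      [4,5] "built" : (NP\(NP\PP))/S
      [5,6] "that" : S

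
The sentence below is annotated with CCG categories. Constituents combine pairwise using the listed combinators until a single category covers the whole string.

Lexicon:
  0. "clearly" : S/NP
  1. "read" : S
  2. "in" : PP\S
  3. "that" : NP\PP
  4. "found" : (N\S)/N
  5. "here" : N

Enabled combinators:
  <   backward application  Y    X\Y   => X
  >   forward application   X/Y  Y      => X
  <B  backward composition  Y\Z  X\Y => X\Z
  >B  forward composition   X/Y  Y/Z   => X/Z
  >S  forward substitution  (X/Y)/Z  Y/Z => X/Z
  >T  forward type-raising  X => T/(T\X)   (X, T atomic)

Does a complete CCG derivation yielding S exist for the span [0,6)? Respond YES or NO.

NO

S/NP S PP\S NP\PP (N\S)/N N
CKY chart[0,6] = {N, N/(N\N), NP/(NP\N), PP/(PP\N), S/(S\N)}; S ∉ chart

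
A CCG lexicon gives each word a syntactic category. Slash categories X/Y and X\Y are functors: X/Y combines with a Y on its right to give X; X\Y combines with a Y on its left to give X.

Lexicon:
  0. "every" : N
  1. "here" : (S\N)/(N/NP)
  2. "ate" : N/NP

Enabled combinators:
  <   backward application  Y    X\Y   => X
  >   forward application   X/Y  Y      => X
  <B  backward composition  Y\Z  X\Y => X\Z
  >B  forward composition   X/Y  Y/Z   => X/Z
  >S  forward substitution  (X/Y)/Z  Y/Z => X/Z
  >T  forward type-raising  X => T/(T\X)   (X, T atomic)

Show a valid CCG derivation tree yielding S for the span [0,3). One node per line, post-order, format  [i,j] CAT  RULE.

[0,3] S   <
  [0,1] "every" : N
  [1,3] S\N   >
    [1,2] "here" : (S\N)/(N/NP)
    [2,3] "ate" : N/NP

[0,1] N  lex  "every"
[1,2] (S\N)/(N/NP)  lex  "here"
[2,3] N/NP  lex  "ate"
[1,3] S\N  >  k=2
[0,3] S  <  k=1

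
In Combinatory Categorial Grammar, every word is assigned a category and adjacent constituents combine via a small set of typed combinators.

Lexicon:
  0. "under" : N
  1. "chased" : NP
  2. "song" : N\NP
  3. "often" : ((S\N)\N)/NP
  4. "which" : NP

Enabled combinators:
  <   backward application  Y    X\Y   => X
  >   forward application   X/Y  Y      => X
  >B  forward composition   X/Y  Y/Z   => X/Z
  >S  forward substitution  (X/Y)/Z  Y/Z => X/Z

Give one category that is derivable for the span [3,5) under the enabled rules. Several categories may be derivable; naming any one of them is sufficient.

(S\N)\N

[0,5] S   <
  [0,1] "under" : N
  [1,5] S\N   <
    [1,3] N   <
      [1,2] "chased" : NP
      [2,3] "song" : N\NP
    [3,5] (S\N)\N   >
      [3,4] "often" : ((S\N)\N)/NP
      [4,5] "which" : NP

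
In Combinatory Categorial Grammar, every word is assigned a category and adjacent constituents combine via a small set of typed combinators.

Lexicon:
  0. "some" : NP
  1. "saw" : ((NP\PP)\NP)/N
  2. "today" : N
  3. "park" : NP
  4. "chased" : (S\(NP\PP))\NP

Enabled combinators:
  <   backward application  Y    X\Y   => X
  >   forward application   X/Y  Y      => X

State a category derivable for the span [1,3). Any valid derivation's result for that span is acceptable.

[0,5] S   <
  [0,3] NP\PP   <
    [0,1] "some" : NP
    [1,3] (NP\PP)\NP   >
      [1,2] "saw" : ((NP\PP)\NP)/N
      [2,3] "today" : N
  [3,5] S\(NP\PP)   <
    [3,4] "park" : NP
    [4,5] "chased" : (S\(NP\PP))\NP

(NP\PP)\NP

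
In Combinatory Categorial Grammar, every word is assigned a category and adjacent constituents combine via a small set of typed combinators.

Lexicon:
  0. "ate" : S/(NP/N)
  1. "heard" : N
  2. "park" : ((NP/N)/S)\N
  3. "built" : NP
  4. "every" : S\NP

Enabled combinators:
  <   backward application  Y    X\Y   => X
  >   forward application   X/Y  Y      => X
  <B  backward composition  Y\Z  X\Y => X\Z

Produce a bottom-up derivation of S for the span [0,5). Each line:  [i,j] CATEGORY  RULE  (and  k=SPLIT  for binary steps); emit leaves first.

[0,1] S/(NP/N)  lex  "ate"
[1,2] N  lex  "heard"
[2,3] ((NP/N)/S)\N  lex  "park"
[1,3] (NP/N)/S  <  k=2
[3,4] NP  lex  "built"
[4,5] S\NP  lex  "every"
[3,5] S  <  k=4
[1,5] NP/N  >  k=3
[0,5] S  >  k=1

[0,5] S   >
  [0,1] "ate" : S/(NP/N)
  [1,5] NP/N   >
    [1,3] (NP/N)/S   <
      [1,2] "heard" : N
      [2,3] "park" : ((NP/N)/S)\N
    [3,5] S   <
      [3,4] "built" : NP
      [4,5] "every" : S\NP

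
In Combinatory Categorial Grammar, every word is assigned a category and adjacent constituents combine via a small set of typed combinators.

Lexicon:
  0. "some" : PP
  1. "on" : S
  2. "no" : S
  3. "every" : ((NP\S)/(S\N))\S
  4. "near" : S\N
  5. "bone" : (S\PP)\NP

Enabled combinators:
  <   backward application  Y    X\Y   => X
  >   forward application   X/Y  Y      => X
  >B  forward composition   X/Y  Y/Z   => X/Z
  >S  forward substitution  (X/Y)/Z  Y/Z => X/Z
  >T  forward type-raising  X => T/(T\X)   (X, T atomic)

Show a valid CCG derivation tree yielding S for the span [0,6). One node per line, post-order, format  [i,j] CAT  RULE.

[0,6] S   >
  [0,1] S/(S\PP)   >T
    [0,1] "some" : PP
  [1,6] S\PP   <
    [1,5] NP   <
      [1,2] "on" : S
      [2,5] NP\S   >
        [2,4] (NP\S)/(S\N)   <
          [2,3] "no" : S
          [3,4] "every" : ((NP\S)/(S\N))\S
        [4,5] "near" : S\N
    [5,6] "bone" : (S\PP)\NP

[0,1] PP  lex  "some"
[0,1] S/(S\PP)  >T
[1,2] S  lex  "on"
[2,3] S  lex  "no"
[3,4] ((NP\S)/(S\N))\S  lex  "every"
[2,4] (NP\S)/(S\N)  <  k=3
[4,5] S\N  lex  "near"
[2,5] NP\S  >  k=4
[1,5] NP  <  k=2
[5,6] (S\PP)\NP  lex  "bone"
[1,6] S\PP  <  k=5
[0,6] S  >  k=1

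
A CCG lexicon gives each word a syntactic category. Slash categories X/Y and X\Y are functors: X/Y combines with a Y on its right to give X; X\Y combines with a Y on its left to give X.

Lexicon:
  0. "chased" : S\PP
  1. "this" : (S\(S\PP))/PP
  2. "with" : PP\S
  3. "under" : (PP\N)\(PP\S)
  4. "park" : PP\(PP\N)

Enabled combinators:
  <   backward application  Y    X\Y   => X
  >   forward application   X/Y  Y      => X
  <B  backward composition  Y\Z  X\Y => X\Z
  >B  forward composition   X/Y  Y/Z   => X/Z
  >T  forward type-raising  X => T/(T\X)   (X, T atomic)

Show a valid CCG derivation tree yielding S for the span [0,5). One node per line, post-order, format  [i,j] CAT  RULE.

[0,5] S   <
  [0,1] "chased" : S\PP
  [1,5] S\(S\PP)   >
    [1,2] "this" : (S\(S\PP))/PP
    [2,5] PP   <
      [2,4] PP\N   <
        [2,3] "with" : PP\S
        [3,4] "under" : (PP\N)\(PP\S)
      [4,5] "park" : PP\(PP\N)

[0,1] S\PP  lex  "chased"
[1,2] (S\(S\PP))/PP  lex  "this"
[2,3] PP\S  lex  "with"
[3,4] (PP\N)\(PP\S)  lex  "under"
[2,4] PP\N  <  k=3
[4,5] PP\(PP\N)  lex  "park"
[2,5] PP  <  k=4
[1,5] S\(S\PP)  >  k=2
[0,5] S  <  k=1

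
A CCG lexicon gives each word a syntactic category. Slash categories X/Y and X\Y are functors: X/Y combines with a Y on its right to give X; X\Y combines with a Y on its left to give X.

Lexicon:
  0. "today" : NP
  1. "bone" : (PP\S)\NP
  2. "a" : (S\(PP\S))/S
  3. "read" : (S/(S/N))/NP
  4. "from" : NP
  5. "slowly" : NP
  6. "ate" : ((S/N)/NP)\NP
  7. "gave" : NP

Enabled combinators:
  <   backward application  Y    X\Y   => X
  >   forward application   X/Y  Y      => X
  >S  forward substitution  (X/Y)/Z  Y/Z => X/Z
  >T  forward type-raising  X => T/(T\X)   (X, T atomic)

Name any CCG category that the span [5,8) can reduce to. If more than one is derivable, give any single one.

S/N

[0,8] S   <
  [0,2] PP\S   <
    [0,1] "today" : NP
    [1,2] "bone" : (PP\S)\NP
  [2,8] S\(PP\S)   >
    [2,3] "a" : (S\(PP\S))/S
    [3,8] S   >
      [3,5] S/(S/N)   >
        [3,4] "read" : (S/(S/N))/NP
        [4,5] "from" : NP
      [5,8] S/N   >
        [5,7] (S/N)/NP   <
          [5,6] "slowly" : NP
          [6,7] "ate" : ((S/N)/NP)\NP
        [7,8] "gave" : NP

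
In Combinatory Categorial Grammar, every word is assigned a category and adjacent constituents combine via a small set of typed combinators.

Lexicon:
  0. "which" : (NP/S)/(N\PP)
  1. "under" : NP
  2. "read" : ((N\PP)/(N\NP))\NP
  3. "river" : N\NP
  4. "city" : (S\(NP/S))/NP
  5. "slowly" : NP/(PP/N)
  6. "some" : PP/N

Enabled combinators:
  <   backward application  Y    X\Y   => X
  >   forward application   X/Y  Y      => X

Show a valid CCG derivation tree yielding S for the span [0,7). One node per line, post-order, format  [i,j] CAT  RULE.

[0,7] S   <
  [0,4] NP/S   >
    [0,1] "which" : (NP/S)/(N\PP)
    [1,4] N\PP   >
      [1,3] (N\PP)/(N\NP)   <
        [1,2] "under" : NP
        [2,3] "read" : ((N\PP)/(N\NP))\NP
      [3,4] "river" : N\NP
  [4,7] S\(NP/S)   >
    [4,5] "city" : (S\(NP/S))/NP
    [5,7] NP   >
      [5,6] "slowly" : NP/(PP/N)
      [6,7] "some" : PP/N

[0,1] (NP/S)/(N\PP)  lex  "which"
[1,2] NP  lex  "under"
[2,3] ((N\PP)/(N\NP))\NP  lex  "read"
[1,3] (N\PP)/(N\NP)  <  k=2
[3,4] N\NP  lex  "river"
[1,4] N\PP  >  k=3
[0,4] NP/S  >  k=1
[4,5] (S\(NP/S))/NP  lex  "city"
[5,6] NP/(PP/N)  lex  "slowly"
[6,7] PP/N  lex  "some"
[5,7] NP  >  k=6
[4,7] S\(NP/S)  >  k=5
[0,7] S  <  k=4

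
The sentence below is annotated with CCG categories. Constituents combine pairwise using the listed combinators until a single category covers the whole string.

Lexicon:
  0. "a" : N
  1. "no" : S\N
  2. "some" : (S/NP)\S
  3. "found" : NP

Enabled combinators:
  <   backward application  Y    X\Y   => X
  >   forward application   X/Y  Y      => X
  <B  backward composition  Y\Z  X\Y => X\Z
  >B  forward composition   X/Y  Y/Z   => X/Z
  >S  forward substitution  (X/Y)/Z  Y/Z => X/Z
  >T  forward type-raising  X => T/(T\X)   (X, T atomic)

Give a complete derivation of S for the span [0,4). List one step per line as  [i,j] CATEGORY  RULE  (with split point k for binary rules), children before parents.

[0,1] N  lex  "a"
[1,2] S\N  lex  "no"
[0,2] S  <  k=1
[2,3] (S/NP)\S  lex  "some"
[0,3] S/NP  <  k=2
[3,4] NP  lex  "found"
[0,4] S  >  k=3

[0,4] S   >
  [0,3] S/NP   <
    [0,2] S   <
      [0,1] "a" : N
      [1,2] "no" : S\N
    [2,3] "some" : (S/NP)\S
  [3,4] "found" : NP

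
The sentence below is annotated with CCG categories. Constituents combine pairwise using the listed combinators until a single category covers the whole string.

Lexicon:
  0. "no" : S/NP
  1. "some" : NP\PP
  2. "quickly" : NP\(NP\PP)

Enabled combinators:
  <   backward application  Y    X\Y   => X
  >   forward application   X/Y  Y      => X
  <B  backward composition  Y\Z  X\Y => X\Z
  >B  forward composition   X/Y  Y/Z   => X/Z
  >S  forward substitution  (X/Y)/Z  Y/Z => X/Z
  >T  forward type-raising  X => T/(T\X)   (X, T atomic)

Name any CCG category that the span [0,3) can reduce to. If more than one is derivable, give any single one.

S

[0,3] S   >
  [0,1] "no" : S/NP
  [1,3] NP   <
    [1,2] "some" : NP\PP
    [2,3] "quickly" : NP\(NP\PP)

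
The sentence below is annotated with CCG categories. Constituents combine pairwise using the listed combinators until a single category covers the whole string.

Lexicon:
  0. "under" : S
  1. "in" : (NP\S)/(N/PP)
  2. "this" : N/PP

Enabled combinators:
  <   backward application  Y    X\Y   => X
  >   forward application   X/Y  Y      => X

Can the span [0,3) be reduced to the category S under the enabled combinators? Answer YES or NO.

NO

S (NP\S)/(N/PP) N/PP
CKY chart[0,3] = {NP}; S ∉ chart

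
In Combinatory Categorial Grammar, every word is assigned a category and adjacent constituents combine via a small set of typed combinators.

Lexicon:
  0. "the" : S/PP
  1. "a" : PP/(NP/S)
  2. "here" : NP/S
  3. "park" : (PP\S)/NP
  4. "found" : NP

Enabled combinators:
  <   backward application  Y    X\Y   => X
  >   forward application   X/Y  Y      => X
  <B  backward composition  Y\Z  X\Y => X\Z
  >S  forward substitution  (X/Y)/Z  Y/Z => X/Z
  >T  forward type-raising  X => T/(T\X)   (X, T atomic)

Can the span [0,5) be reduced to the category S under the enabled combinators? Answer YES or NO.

S/PP PP/(NP/S) NP/S (PP\S)/NP NP
CKY chart[0,5] = {N/(N\PP), NP/(NP\PP), PP, PP/(PP\PP), S/(S\PP)}; S ∉ chart

NO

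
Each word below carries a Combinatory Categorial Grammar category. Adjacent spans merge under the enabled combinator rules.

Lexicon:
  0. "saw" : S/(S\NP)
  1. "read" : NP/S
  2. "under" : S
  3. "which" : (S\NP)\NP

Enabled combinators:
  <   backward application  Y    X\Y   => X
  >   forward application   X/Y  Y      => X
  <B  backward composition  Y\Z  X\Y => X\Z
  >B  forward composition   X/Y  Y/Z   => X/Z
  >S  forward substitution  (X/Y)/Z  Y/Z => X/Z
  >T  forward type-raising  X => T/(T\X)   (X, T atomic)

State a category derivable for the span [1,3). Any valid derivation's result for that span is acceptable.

NP

[0,4] S   >
  [0,1] "saw" : S/(S\NP)
  [1,4] S\NP   <
    [1,3] NP   >
      [1,2] "read" : NP/S
      [2,3] "under" : S
    [3,4] "which" : (S\NP)\NP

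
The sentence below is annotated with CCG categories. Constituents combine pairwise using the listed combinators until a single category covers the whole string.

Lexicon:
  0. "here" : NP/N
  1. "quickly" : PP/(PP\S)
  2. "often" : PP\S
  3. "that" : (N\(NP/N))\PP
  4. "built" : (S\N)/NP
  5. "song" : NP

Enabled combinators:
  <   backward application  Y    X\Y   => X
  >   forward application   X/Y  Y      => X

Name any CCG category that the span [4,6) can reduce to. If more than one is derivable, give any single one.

S\N

[0,6] S   <
  [0,4] N   <
    [0,1] "here" : NP/N
    [1,4] N\(NP/N)   <
      [1,3] PP   >
        [1,2] "quickly" : PP/(PP\S)
        [2,3] "often" : PP\S
      [3,4] "that" : (N\(NP/N))\PP
  [4,6] S\N   >
    [4,5] "built" : (S\N)/NP
    [5,6] "song" : NP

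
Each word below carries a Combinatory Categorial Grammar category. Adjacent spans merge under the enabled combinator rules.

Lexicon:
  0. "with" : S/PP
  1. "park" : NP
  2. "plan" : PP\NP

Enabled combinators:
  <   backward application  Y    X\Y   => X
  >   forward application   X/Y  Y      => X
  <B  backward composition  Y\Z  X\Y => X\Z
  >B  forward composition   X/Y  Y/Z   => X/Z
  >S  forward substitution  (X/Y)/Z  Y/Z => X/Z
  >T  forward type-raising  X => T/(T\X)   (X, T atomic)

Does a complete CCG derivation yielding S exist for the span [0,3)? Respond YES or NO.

YES

[0,3] S   >
  [0,1] "with" : S/PP
  [1,3] PP   <
    [1,2] "park" : NP
    [2,3] "plan" : PP\NP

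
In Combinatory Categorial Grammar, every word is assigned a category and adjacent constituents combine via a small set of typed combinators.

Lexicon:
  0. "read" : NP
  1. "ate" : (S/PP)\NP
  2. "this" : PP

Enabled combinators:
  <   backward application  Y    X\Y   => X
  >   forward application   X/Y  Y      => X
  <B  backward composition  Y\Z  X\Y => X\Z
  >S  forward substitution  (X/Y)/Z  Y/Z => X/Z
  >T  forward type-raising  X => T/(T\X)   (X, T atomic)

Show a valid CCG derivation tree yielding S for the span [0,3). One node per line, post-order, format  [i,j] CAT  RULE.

[0,3] S   >
  [0,2] S/PP   <
    [0,1] "read" : NP
    [1,2] "ate" : (S/PP)\NP
  [2,3] "this" : PP

[0,1] NP  lex  "read"
[1,2] (S/PP)\NP  lex  "ate"
[0,2] S/PP  <  k=1
[2,3] PP  lex  "this"
[0,3] S  >  k=2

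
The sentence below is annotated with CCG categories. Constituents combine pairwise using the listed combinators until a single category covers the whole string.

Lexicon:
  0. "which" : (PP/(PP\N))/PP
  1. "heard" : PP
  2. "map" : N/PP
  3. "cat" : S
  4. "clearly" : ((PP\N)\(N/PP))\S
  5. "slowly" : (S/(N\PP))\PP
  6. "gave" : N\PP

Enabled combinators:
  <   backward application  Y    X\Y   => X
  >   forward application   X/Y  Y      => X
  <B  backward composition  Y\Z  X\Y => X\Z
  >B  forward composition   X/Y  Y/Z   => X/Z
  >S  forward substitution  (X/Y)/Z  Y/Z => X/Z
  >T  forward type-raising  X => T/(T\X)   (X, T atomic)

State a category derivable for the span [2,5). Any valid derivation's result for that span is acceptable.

PP\N

[0,7] S   >
  [0,6] S/(N\PP)   <
    [0,5] PP   >
      [0,2] PP/(PP\N)   >
        [0,1] "which" : (PP/(PP\N))/PP
        [1,2] "heard" : PP
      [2,5] PP\N   <
        [2,3] "map" : N/PP
        [3,5] (PP\N)\(N/PP)   <
          [3,4] "cat" : S
          [4,5] "clearly" : ((PP\N)\(N/PP))\S
    [5,6] "slowly" : (S/(N\PP))\PP
  [6,7] "gave" : N\PP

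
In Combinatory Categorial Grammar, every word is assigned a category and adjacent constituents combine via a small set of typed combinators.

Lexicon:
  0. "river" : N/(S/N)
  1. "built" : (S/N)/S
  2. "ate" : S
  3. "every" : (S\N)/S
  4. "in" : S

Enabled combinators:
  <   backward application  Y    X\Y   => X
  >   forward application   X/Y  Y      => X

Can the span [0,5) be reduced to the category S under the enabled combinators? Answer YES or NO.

YES

[0,5] S   <
  [0,3] N   >
    [0,1] "river" : N/(S/N)
    [1,3] S/N   >
      [1,2] "built" : (S/N)/S
      [2,3] "ate" : S
  [3,5] S\N   >
    [3,4] "every" : (S\N)/S
    [4,5] "in" : S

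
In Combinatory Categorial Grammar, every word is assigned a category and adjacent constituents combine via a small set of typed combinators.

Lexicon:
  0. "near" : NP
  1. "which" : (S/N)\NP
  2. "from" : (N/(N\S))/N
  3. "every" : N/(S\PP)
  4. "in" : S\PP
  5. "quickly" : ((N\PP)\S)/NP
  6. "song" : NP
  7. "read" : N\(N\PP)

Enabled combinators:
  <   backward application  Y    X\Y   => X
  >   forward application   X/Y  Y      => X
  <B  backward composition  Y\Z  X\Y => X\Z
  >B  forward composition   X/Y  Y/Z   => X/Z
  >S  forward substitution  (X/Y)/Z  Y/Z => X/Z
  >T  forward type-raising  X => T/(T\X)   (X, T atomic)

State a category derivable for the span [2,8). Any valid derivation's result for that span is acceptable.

N

[0,8] S   >
  [0,2] S/N   <
    [0,1] "near" : NP
    [1,2] "which" : (S/N)\NP
  [2,8] N   >
    [2,5] N/(N\S)   >
      [2,3] "from" : (N/(N\S))/N
      [3,5] N   >
        [3,4] "every" : N/(S\PP)
        [4,5] "in" : S\PP
    [5,8] N\S   <B
      [5,7] (N\PP)\S   >
        [5,6] "quickly" : ((N\PP)\S)/NP
        [6,7] "song" : NP
      [7,8] "read" : N\(N\PP)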